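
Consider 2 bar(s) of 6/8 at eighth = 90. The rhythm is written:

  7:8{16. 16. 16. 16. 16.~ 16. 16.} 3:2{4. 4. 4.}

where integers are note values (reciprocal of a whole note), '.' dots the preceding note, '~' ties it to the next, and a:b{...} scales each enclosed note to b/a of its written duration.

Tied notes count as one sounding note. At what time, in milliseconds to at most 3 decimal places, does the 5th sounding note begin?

note 5 onset = 24/7b = 2285.714ms

1. 0.0ms @ 0 + 571.429ms (6/7)
2. 571.429ms @ 6/7 + 571.429ms (6/7)
3. 1142.857ms @ 12/7 + 571.429ms (6/7)
4. 1714.286ms @ 18/7 + 571.429ms (6/7)
5. 2285.714ms @ 24/7 + 1142.857ms (12/7)
6. 3428.571ms @ 36/7 + 571.429ms (6/7)
7. 4000.0ms @ 6 + 1333.333ms (2)
8. 5333.333ms @ 8 + 1333.333ms (2)
9. 6666.667ms @ 10 + 1333.333ms (2)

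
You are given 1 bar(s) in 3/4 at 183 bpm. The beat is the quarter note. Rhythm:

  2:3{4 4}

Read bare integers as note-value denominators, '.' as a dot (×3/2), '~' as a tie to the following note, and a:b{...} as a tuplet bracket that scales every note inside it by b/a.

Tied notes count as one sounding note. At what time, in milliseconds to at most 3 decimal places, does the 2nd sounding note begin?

1. 0.0ms @ 0 + 491.803ms (3/2)
2. 491.803ms @ 3/2 + 491.803ms (3/2)

note 2 onset = 3/2b = 491.803ms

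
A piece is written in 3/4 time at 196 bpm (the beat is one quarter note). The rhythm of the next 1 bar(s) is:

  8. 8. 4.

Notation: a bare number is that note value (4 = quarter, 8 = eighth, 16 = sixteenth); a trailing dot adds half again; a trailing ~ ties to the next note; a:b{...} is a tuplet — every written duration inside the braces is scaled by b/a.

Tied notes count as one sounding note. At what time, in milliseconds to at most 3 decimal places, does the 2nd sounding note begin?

1. 0.0ms @ 0 + 229.592ms (3/4)
2. 229.592ms @ 3/4 + 229.592ms (3/4)
3. 459.184ms @ 3/2 + 459.184ms (3/2)

note 2 onset = 3/4b = 229.592ms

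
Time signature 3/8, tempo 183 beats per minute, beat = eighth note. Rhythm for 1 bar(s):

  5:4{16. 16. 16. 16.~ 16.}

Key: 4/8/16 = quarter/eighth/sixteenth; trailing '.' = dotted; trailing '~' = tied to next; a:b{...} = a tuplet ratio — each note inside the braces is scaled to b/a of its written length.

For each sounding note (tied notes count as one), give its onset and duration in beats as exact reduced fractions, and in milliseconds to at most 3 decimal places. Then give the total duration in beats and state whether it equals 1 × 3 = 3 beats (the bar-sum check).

1) 0.0ms=0b +196.721ms=3/5b
2) 196.721ms=3/5b +196.721ms=3/5b
3) 393.443ms=6/5b +196.721ms=3/5b
4) 590.164ms=9/5b +393.443ms=6/5b
Σ=3b of 3 (183bpm 3/8) — PASS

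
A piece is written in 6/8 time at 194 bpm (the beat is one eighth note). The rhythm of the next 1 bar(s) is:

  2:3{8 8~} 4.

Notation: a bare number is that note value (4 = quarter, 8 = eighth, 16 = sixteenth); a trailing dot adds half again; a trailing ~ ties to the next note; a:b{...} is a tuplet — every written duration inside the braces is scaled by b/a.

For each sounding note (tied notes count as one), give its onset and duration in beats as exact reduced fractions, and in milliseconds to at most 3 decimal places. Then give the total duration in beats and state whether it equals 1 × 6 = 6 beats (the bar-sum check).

1) 0.0ms=0b +463.918ms=3/2b
2) 463.918ms=3/2b +1391.753ms=9/2b
Σ=6b of 6 (194bpm 6/8) — PASS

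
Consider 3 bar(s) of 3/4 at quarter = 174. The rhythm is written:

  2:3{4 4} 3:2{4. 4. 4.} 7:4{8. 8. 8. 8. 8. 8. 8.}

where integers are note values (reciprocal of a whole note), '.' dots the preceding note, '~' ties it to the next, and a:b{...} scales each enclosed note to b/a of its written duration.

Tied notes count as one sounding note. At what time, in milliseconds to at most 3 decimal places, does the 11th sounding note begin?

1. 0.0ms @ 0 + 517.241ms (3/2)
2. 517.241ms @ 3/2 + 517.241ms (3/2)
3. 1034.483ms @ 3 + 344.828ms (1)
4. 1379.31ms @ 4 + 344.828ms (1)
5. 1724.138ms @ 5 + 344.828ms (1)
6. 2068.966ms @ 6 + 147.783ms (3/7)
7. 2216.749ms @ 45/7 + 147.783ms (3/7)
8. 2364.532ms @ 48/7 + 147.783ms (3/7)
9. 2512.315ms @ 51/7 + 147.783ms (3/7)
10. 2660.099ms @ 54/7 + 147.783ms (3/7)
11. 2807.882ms @ 57/7 + 147.783ms (3/7)
12. 2955.665ms @ 60/7 + 147.783ms (3/7)

note 11 onset = 57/7b = 2807.882ms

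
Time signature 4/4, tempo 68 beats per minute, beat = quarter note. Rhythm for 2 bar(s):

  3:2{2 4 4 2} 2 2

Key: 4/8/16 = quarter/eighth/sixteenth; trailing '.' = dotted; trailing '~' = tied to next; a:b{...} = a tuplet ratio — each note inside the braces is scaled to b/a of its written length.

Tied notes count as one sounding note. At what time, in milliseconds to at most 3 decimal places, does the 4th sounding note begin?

note 4 onset = 8/3b = 2352.941ms

1. 0.0ms @ 0 + 1176.471ms (4/3)
2. 1176.471ms @ 4/3 + 588.235ms (2/3)
3. 1764.706ms @ 2 + 588.235ms (2/3)
4. 2352.941ms @ 8/3 + 1176.471ms (4/3)
5. 3529.412ms @ 4 + 1764.706ms (2)
6. 5294.118ms @ 6 + 1764.706ms (2)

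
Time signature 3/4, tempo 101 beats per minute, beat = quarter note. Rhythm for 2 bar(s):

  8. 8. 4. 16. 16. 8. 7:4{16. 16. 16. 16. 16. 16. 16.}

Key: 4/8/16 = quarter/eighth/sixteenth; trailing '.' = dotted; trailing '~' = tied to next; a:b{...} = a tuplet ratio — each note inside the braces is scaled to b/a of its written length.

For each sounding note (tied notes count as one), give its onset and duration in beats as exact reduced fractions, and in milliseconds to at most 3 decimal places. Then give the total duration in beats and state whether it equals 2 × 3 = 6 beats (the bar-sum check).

1) 0.0ms=0b +445.545ms=3/4b
2) 445.545ms=3/4b +445.545ms=3/4b
3) 891.089ms=3/2b +891.089ms=3/2b
4) 1782.178ms=3b +222.772ms=3/8b
5) 2004.95ms=27/8b +222.772ms=3/8b
6) 2227.723ms=15/4b +445.545ms=3/4b
7) 2673.267ms=9/2b +127.298ms=3/14b
8) 2800.566ms=33/7b +127.298ms=3/14b
9) 2927.864ms=69/14b +127.298ms=3/14b
10) 3055.163ms=36/7b +127.298ms=3/14b
11) 3182.461ms=75/14b +127.298ms=3/14b
12) 3309.76ms=39/7b +127.298ms=3/14b
13) 3437.058ms=81/14b +127.298ms=3/14b
Σ=6b of 6 (101bpm 3/4) — PASS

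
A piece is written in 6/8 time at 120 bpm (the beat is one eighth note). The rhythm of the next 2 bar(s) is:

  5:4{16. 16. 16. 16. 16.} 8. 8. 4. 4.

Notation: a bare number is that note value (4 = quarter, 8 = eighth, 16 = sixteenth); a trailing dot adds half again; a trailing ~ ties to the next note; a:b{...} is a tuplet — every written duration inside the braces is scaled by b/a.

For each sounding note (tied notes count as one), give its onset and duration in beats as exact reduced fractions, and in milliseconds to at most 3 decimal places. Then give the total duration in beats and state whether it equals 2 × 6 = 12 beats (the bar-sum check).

1) 0.0ms=0b +300.0ms=3/5b
2) 300.0ms=3/5b +300.0ms=3/5b
3) 600.0ms=6/5b +300.0ms=3/5b
4) 900.0ms=9/5b +300.0ms=3/5b
5) 1200.0ms=12/5b +300.0ms=3/5b
6) 1500.0ms=3b +750.0ms=3/2b
7) 2250.0ms=9/2b +750.0ms=3/2b
8) 3000.0ms=6b +1500.0ms=3b
9) 4500.0ms=9b +1500.0ms=3b
Σ=12b of 12 (120bpm 6/8) — PASS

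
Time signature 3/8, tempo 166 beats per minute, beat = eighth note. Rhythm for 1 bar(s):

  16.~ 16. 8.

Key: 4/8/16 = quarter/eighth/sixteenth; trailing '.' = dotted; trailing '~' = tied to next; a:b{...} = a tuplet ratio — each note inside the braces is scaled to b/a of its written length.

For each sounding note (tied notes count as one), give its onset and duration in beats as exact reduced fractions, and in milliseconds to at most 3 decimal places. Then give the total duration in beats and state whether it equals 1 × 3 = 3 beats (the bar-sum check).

1) 0.0ms=0b +542.169ms=3/2b
2) 542.169ms=3/2b +542.169ms=3/2b
Σ=3b of 3 (166bpm 3/8) — PASS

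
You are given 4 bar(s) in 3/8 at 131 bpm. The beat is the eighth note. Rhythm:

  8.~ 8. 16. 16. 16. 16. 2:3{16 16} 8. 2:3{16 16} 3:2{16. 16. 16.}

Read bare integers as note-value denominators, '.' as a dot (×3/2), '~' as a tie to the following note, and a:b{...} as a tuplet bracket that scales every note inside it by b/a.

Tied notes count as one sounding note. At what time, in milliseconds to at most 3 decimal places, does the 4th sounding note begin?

note 4 onset = 9/2b = 2061.069ms

1. 0.0ms @ 0 + 1374.046ms (3)
2. 1374.046ms @ 3 + 343.511ms (3/4)
3. 1717.557ms @ 15/4 + 343.511ms (3/4)
4. 2061.069ms @ 9/2 + 343.511ms (3/4)
5. 2404.58ms @ 21/4 + 343.511ms (3/4)
6. 2748.092ms @ 6 + 343.511ms (3/4)
7. 3091.603ms @ 27/4 + 343.511ms (3/4)
8. 3435.115ms @ 15/2 + 687.023ms (3/2)
9. 4122.137ms @ 9 + 343.511ms (3/4)
10. 4465.649ms @ 39/4 + 343.511ms (3/4)
11. 4809.16ms @ 21/2 + 229.008ms (1/2)
12. 5038.168ms @ 11 + 229.008ms (1/2)
13. 5267.176ms @ 23/2 + 229.008ms (1/2)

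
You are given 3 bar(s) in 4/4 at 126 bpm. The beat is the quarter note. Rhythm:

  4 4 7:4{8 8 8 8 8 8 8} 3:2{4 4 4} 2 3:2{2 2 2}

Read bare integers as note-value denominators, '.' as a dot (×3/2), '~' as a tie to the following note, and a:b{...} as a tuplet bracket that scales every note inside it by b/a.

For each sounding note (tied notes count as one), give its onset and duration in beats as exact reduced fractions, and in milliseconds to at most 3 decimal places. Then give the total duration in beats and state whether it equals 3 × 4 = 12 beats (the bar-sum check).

1) 0.0ms=0b +476.19ms=1b
2) 476.19ms=1b +476.19ms=1b
3) 952.381ms=2b +136.054ms=2/7b
4) 1088.435ms=16/7b +136.054ms=2/7b
5) 1224.49ms=18/7b +136.054ms=2/7b
6) 1360.544ms=20/7b +136.054ms=2/7b
7) 1496.599ms=22/7b +136.054ms=2/7b
8) 1632.653ms=24/7b +136.054ms=2/7b
9) 1768.707ms=26/7b +136.054ms=2/7b
10) 1904.762ms=4b +317.46ms=2/3b
11) 2222.222ms=14/3b +317.46ms=2/3b
12) 2539.683ms=16/3b +317.46ms=2/3b
13) 2857.143ms=6b +952.381ms=2b
14) 3809.524ms=8b +634.921ms=4/3b
15) 4444.444ms=28/3b +634.921ms=4/3b
16) 5079.365ms=32/3b +634.921ms=4/3b
Σ=12b of 12 (126bpm 4/4) — PASS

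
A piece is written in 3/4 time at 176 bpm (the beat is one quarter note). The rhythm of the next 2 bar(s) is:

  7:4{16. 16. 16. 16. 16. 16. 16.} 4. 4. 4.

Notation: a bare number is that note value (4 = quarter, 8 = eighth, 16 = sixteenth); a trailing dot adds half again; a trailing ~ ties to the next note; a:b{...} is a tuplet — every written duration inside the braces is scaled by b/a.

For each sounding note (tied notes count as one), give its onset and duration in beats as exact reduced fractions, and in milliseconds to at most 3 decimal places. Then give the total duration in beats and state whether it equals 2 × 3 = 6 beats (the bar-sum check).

1) 0.0ms=0b +73.052ms=3/14b
2) 73.052ms=3/14b +73.052ms=3/14b
3) 146.104ms=3/7b +73.052ms=3/14b
4) 219.156ms=9/14b +73.052ms=3/14b
5) 292.208ms=6/7b +73.052ms=3/14b
6) 365.26ms=15/14b +73.052ms=3/14b
7) 438.312ms=9/7b +73.052ms=3/14b
8) 511.364ms=3/2b +511.364ms=3/2b
9) 1022.727ms=3b +511.364ms=3/2b
10) 1534.091ms=9/2b +511.364ms=3/2b
Σ=6b of 6 (176bpm 3/4) — PASS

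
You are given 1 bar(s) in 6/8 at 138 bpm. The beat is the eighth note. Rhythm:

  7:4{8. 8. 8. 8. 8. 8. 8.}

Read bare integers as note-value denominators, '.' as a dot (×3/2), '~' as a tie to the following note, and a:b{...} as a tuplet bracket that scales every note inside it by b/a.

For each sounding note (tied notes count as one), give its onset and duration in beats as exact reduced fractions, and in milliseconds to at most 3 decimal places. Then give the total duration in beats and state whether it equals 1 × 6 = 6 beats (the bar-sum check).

1) 0.0ms=0b +372.671ms=6/7b
2) 372.671ms=6/7b +372.671ms=6/7b
3) 745.342ms=12/7b +372.671ms=6/7b
4) 1118.012ms=18/7b +372.671ms=6/7b
5) 1490.683ms=24/7b +372.671ms=6/7b
6) 1863.354ms=30/7b +372.671ms=6/7b
7) 2236.025ms=36/7b +372.671ms=6/7b
Σ=6b of 6 (138bpm 6/8) — PASS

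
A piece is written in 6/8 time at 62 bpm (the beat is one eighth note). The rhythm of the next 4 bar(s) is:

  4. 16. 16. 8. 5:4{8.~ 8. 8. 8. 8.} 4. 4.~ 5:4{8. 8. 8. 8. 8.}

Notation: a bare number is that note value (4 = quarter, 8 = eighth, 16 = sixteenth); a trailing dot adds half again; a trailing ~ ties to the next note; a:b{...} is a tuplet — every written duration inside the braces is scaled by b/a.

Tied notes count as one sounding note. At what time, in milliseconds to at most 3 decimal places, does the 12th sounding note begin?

note 12 onset = 102/5b = 19741.935ms

1. 0.0ms @ 0 + 2903.226ms (3)
2. 2903.226ms @ 3 + 725.806ms (3/4)
3. 3629.032ms @ 15/4 + 725.806ms (3/4)
4. 4354.839ms @ 9/2 + 1451.613ms (3/2)
5. 5806.452ms @ 6 + 2322.581ms (12/5)
6. 8129.032ms @ 42/5 + 1161.29ms (6/5)
7. 9290.323ms @ 48/5 + 1161.29ms (6/5)
8. 10451.613ms @ 54/5 + 1161.29ms (6/5)
9. 11612.903ms @ 12 + 2903.226ms (3)
10. 14516.129ms @ 15 + 4064.516ms (21/5)
11. 18580.645ms @ 96/5 + 1161.29ms (6/5)
12. 19741.935ms @ 102/5 + 1161.29ms (6/5)
13. 20903.226ms @ 108/5 + 1161.29ms (6/5)
14. 22064.516ms @ 114/5 + 1161.29ms (6/5)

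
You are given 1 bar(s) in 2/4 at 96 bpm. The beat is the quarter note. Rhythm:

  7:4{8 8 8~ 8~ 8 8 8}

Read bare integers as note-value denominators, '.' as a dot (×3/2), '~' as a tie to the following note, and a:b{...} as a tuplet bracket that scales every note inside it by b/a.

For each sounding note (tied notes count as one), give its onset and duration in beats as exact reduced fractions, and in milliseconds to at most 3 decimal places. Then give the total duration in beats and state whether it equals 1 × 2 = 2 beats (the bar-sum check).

1) 0.0ms=0b +178.571ms=2/7b
2) 178.571ms=2/7b +178.571ms=2/7b
3) 357.143ms=4/7b +535.714ms=6/7b
4) 892.857ms=10/7b +178.571ms=2/7b
5) 1071.429ms=12/7b +178.571ms=2/7b
Σ=2b of 2 (96bpm 2/4) — PASS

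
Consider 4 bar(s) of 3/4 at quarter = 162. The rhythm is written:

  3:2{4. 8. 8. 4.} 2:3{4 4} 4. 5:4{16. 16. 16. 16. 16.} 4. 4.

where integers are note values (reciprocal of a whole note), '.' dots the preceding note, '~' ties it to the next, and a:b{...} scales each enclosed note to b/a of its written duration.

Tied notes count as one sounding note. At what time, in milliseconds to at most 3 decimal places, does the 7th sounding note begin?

1. 0.0ms @ 0 + 370.37ms (1)
2. 370.37ms @ 1 + 185.185ms (1/2)
3. 555.556ms @ 3/2 + 185.185ms (1/2)
4. 740.741ms @ 2 + 370.37ms (1)
5. 1111.111ms @ 3 + 555.556ms (3/2)
6. 1666.667ms @ 9/2 + 555.556ms (3/2)
7. 2222.222ms @ 6 + 555.556ms (3/2)
8. 2777.778ms @ 15/2 + 111.111ms (3/10)
9. 2888.889ms @ 39/5 + 111.111ms (3/10)
10. 3000.0ms @ 81/10 + 111.111ms (3/10)
11. 3111.111ms @ 42/5 + 111.111ms (3/10)
12. 3222.222ms @ 87/10 + 111.111ms (3/10)
13. 3333.333ms @ 9 + 555.556ms (3/2)
14. 3888.889ms @ 21/2 + 555.556ms (3/2)

note 7 onset = 6b = 2222.222ms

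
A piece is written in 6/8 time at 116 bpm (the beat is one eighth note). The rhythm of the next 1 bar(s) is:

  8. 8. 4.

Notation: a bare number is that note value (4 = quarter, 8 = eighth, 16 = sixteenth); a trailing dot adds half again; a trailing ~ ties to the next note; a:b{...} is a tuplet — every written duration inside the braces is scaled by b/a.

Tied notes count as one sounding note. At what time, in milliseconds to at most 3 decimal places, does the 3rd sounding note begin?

1. 0.0ms @ 0 + 775.862ms (3/2)
2. 775.862ms @ 3/2 + 775.862ms (3/2)
3. 1551.724ms @ 3 + 1551.724ms (3)

note 3 onset = 3b = 1551.724ms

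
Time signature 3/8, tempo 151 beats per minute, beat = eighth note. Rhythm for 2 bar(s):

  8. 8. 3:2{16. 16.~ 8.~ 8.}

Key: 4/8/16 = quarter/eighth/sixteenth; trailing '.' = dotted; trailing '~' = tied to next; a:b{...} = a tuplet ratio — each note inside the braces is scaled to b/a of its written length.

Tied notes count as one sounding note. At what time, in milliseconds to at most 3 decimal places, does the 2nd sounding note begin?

1. 0.0ms @ 0 + 596.026ms (3/2)
2. 596.026ms @ 3/2 + 596.026ms (3/2)
3. 1192.053ms @ 3 + 198.675ms (1/2)
4. 1390.728ms @ 7/2 + 993.377ms (5/2)

note 2 onset = 3/2b = 596.026ms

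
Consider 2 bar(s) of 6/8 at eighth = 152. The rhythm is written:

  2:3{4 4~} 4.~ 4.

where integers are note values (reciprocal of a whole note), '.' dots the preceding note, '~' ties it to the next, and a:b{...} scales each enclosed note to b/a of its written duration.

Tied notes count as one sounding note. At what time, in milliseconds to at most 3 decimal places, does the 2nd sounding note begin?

note 2 onset = 3b = 1184.211ms

1. 0.0ms @ 0 + 1184.211ms (3)
2. 1184.211ms @ 3 + 3552.632ms (9)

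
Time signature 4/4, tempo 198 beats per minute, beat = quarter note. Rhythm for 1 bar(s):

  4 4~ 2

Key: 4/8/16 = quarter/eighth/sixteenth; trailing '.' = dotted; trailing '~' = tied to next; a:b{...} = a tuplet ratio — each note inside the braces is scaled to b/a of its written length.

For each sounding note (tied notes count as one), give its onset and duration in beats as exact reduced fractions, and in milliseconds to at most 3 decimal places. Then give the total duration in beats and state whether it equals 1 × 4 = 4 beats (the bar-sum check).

1) 0.0ms=0b +303.03ms=1b
2) 303.03ms=1b +909.091ms=3b
Σ=4b of 4 (198bpm 4/4) — PASS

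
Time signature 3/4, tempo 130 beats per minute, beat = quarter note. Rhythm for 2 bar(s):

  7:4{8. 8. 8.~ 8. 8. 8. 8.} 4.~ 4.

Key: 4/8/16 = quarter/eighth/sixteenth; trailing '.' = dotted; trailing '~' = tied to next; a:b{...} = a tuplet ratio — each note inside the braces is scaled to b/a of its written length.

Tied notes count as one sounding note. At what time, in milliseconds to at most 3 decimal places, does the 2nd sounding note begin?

1. 0.0ms @ 0 + 197.802ms (3/7)
2. 197.802ms @ 3/7 + 197.802ms (3/7)
3. 395.604ms @ 6/7 + 395.604ms (6/7)
4. 791.209ms @ 12/7 + 197.802ms (3/7)
5. 989.011ms @ 15/7 + 197.802ms (3/7)
6. 1186.813ms @ 18/7 + 197.802ms (3/7)
7. 1384.615ms @ 3 + 1384.615ms (3)

note 2 onset = 3/7b = 197.802ms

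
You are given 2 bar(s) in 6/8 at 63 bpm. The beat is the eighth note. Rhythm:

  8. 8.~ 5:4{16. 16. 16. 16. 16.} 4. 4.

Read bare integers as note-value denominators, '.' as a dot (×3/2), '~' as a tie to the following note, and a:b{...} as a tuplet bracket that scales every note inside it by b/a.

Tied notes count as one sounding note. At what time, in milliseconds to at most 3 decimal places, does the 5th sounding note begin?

note 5 onset = 24/5b = 4571.429ms

1. 0.0ms @ 0 + 1428.571ms (3/2)
2. 1428.571ms @ 3/2 + 2000.0ms (21/10)
3. 3428.571ms @ 18/5 + 571.429ms (3/5)
4. 4000.0ms @ 21/5 + 571.429ms (3/5)
5. 4571.429ms @ 24/5 + 571.429ms (3/5)
6. 5142.857ms @ 27/5 + 571.429ms (3/5)
7. 5714.286ms @ 6 + 2857.143ms (3)
8. 8571.429ms @ 9 + 2857.143ms (3)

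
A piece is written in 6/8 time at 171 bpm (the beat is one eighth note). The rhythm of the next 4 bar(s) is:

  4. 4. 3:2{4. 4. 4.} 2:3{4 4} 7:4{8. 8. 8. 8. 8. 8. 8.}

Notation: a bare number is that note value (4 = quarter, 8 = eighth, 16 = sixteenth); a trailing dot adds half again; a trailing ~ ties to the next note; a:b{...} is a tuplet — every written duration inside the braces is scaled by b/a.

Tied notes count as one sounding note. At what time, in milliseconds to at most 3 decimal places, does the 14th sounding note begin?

note 14 onset = 162/7b = 8120.301ms

1. 0.0ms @ 0 + 1052.632ms (3)
2. 1052.632ms @ 3 + 1052.632ms (3)
3. 2105.263ms @ 6 + 701.754ms (2)
4. 2807.018ms @ 8 + 701.754ms (2)
5. 3508.772ms @ 10 + 701.754ms (2)
6. 4210.526ms @ 12 + 1052.632ms (3)
7. 5263.158ms @ 15 + 1052.632ms (3)
8. 6315.789ms @ 18 + 300.752ms (6/7)
9. 6616.541ms @ 132/7 + 300.752ms (6/7)
10. 6917.293ms @ 138/7 + 300.752ms (6/7)
11. 7218.045ms @ 144/7 + 300.752ms (6/7)
12. 7518.797ms @ 150/7 + 300.752ms (6/7)
13. 7819.549ms @ 156/7 + 300.752ms (6/7)
14. 8120.301ms @ 162/7 + 300.752ms (6/7)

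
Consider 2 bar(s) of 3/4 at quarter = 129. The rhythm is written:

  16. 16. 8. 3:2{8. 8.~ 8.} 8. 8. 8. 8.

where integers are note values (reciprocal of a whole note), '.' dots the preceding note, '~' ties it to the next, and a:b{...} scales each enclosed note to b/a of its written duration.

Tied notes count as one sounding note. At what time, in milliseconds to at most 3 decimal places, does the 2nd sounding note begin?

note 2 onset = 3/8b = 174.419ms

1. 0.0ms @ 0 + 174.419ms (3/8)
2. 174.419ms @ 3/8 + 174.419ms (3/8)
3. 348.837ms @ 3/4 + 348.837ms (3/4)
4. 697.674ms @ 3/2 + 232.558ms (1/2)
5. 930.233ms @ 2 + 465.116ms (1)
6. 1395.349ms @ 3 + 348.837ms (3/4)
7. 1744.186ms @ 15/4 + 348.837ms (3/4)
8. 2093.023ms @ 9/2 + 348.837ms (3/4)
9. 2441.86ms @ 21/4 + 348.837ms (3/4)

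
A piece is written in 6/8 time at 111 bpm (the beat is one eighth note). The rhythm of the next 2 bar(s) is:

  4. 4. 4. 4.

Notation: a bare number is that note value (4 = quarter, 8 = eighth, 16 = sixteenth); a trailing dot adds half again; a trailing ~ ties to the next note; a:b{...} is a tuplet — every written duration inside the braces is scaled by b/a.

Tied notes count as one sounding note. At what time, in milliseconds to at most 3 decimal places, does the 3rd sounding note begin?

note 3 onset = 6b = 3243.243ms

1. 0.0ms @ 0 + 1621.622ms (3)
2. 1621.622ms @ 3 + 1621.622ms (3)
3. 3243.243ms @ 6 + 1621.622ms (3)
4. 4864.865ms @ 9 + 1621.622ms (3)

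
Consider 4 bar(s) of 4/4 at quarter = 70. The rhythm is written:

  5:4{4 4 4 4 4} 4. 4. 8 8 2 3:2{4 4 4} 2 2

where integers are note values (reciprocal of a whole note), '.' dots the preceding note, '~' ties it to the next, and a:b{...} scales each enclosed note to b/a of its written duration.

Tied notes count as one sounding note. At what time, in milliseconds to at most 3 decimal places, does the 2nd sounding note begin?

note 2 onset = 4/5b = 685.714ms

1. 0.0ms @ 0 + 685.714ms (4/5)
2. 685.714ms @ 4/5 + 685.714ms (4/5)
3. 1371.429ms @ 8/5 + 685.714ms (4/5)
4. 2057.143ms @ 12/5 + 685.714ms (4/5)
5. 2742.857ms @ 16/5 + 685.714ms (4/5)
6. 3428.571ms @ 4 + 1285.714ms (3/2)
7. 4714.286ms @ 11/2 + 1285.714ms (3/2)
8. 6000.0ms @ 7 + 428.571ms (1/2)
9. 6428.571ms @ 15/2 + 428.571ms (1/2)
10. 6857.143ms @ 8 + 1714.286ms (2)
11. 8571.429ms @ 10 + 571.429ms (2/3)
12. 9142.857ms @ 32/3 + 571.429ms (2/3)
13. 9714.286ms @ 34/3 + 571.429ms (2/3)
14. 10285.714ms @ 12 + 1714.286ms (2)
15. 12000.0ms @ 14 + 1714.286ms (2)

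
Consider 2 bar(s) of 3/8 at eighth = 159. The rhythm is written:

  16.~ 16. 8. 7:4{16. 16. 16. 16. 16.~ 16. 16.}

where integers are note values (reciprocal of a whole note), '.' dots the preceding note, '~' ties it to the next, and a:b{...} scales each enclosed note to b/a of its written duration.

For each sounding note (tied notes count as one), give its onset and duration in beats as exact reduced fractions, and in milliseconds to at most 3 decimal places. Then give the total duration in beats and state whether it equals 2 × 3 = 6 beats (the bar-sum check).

1) 0.0ms=0b +566.038ms=3/2b
2) 566.038ms=3/2b +566.038ms=3/2b
3) 1132.075ms=3b +161.725ms=3/7b
4) 1293.801ms=24/7b +161.725ms=3/7b
5) 1455.526ms=27/7b +161.725ms=3/7b
6) 1617.251ms=30/7b +161.725ms=3/7b
7) 1778.976ms=33/7b +323.45ms=6/7b
8) 2102.426ms=39/7b +161.725ms=3/7b
Σ=6b of 6 (159bpm 3/8) — PASS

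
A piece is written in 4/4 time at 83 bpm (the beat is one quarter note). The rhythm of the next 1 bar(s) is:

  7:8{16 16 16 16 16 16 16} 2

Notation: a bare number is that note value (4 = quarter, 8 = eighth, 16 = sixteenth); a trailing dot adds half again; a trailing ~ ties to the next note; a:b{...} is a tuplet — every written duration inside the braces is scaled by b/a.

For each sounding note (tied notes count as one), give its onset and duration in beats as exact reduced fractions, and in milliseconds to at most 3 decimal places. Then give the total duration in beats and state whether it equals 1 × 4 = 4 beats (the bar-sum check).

1) 0.0ms=0b +206.54ms=2/7b
2) 206.54ms=2/7b +206.54ms=2/7b
3) 413.081ms=4/7b +206.54ms=2/7b
4) 619.621ms=6/7b +206.54ms=2/7b
5) 826.162ms=8/7b +206.54ms=2/7b
6) 1032.702ms=10/7b +206.54ms=2/7b
7) 1239.243ms=12/7b +206.54ms=2/7b
8) 1445.783ms=2b +1445.783ms=2b
Σ=4b of 4 (83bpm 4/4) — PASS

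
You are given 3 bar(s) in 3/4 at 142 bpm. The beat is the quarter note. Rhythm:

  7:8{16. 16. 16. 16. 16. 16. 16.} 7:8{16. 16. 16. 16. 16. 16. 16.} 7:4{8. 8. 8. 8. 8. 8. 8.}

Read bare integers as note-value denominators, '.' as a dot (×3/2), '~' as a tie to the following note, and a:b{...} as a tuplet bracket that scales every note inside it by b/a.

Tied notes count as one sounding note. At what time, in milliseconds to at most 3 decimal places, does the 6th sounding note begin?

1. 0.0ms @ 0 + 181.087ms (3/7)
2. 181.087ms @ 3/7 + 181.087ms (3/7)
3. 362.173ms @ 6/7 + 181.087ms (3/7)
4. 543.26ms @ 9/7 + 181.087ms (3/7)
5. 724.346ms @ 12/7 + 181.087ms (3/7)
6. 905.433ms @ 15/7 + 181.087ms (3/7)
7. 1086.519ms @ 18/7 + 181.087ms (3/7)
8. 1267.606ms @ 3 + 181.087ms (3/7)
9. 1448.692ms @ 24/7 + 181.087ms (3/7)
10. 1629.779ms @ 27/7 + 181.087ms (3/7)
11. 1810.865ms @ 30/7 + 181.087ms (3/7)
12. 1991.952ms @ 33/7 + 181.087ms (3/7)
13. 2173.038ms @ 36/7 + 181.087ms (3/7)
14. 2354.125ms @ 39/7 + 181.087ms (3/7)
15. 2535.211ms @ 6 + 181.087ms (3/7)
16. 2716.298ms @ 45/7 + 181.087ms (3/7)
17. 2897.384ms @ 48/7 + 181.087ms (3/7)
18. 3078.471ms @ 51/7 + 181.087ms (3/7)
19. 3259.557ms @ 54/7 + 181.087ms (3/7)
20. 3440.644ms @ 57/7 + 181.087ms (3/7)
21. 3621.73ms @ 60/7 + 181.087ms (3/7)

note 6 onset = 15/7b = 905.433ms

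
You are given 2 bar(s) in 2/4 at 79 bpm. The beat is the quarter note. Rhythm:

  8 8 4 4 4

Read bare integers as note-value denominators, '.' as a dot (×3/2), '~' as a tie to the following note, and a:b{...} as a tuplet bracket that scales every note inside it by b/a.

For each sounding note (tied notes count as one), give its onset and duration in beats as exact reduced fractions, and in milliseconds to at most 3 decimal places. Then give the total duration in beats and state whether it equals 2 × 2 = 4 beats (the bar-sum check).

1) 0.0ms=0b +379.747ms=1/2b
2) 379.747ms=1/2b +379.747ms=1/2b
3) 759.494ms=1b +759.494ms=1b
4) 1518.987ms=2b +759.494ms=1b
5) 2278.481ms=3b +759.494ms=1b
Σ=4b of 4 (79bpm 2/4) — PASS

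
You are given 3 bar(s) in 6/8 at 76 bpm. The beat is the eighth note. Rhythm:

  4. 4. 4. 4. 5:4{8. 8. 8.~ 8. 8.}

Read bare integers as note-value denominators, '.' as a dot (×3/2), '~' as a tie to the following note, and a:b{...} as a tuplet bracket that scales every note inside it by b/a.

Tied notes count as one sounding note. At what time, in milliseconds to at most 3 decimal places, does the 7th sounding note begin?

note 7 onset = 72/5b = 11368.421ms

1. 0.0ms @ 0 + 2368.421ms (3)
2. 2368.421ms @ 3 + 2368.421ms (3)
3. 4736.842ms @ 6 + 2368.421ms (3)
4. 7105.263ms @ 9 + 2368.421ms (3)
5. 9473.684ms @ 12 + 947.368ms (6/5)
6. 10421.053ms @ 66/5 + 947.368ms (6/5)
7. 11368.421ms @ 72/5 + 1894.737ms (12/5)
8. 13263.158ms @ 84/5 + 947.368ms (6/5)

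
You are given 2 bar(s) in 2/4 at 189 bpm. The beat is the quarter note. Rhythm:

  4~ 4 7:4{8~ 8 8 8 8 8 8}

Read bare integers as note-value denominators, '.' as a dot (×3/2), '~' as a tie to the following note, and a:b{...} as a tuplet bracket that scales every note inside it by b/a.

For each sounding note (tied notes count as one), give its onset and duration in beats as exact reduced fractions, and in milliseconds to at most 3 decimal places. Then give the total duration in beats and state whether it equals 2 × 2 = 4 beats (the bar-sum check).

1) 0.0ms=0b +634.921ms=2b
2) 634.921ms=2b +181.406ms=4/7b
3) 816.327ms=18/7b +90.703ms=2/7b
4) 907.029ms=20/7b +90.703ms=2/7b
5) 997.732ms=22/7b +90.703ms=2/7b
6) 1088.435ms=24/7b +90.703ms=2/7b
7) 1179.138ms=26/7b +90.703ms=2/7b
Σ=4b of 4 (189bpm 2/4) — PASS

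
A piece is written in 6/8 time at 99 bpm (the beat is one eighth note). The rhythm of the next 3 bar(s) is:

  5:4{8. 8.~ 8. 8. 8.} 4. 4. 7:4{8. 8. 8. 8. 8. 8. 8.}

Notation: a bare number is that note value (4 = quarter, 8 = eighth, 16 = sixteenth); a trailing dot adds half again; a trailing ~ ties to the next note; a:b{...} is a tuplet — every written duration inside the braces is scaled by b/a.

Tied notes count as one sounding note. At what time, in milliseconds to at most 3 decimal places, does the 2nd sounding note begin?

1. 0.0ms @ 0 + 727.273ms (6/5)
2. 727.273ms @ 6/5 + 1454.545ms (12/5)
3. 2181.818ms @ 18/5 + 727.273ms (6/5)
4. 2909.091ms @ 24/5 + 727.273ms (6/5)
5. 3636.364ms @ 6 + 1818.182ms (3)
6. 5454.545ms @ 9 + 1818.182ms (3)
7. 7272.727ms @ 12 + 519.481ms (6/7)
8. 7792.208ms @ 90/7 + 519.481ms (6/7)
9. 8311.688ms @ 96/7 + 519.481ms (6/7)
10. 8831.169ms @ 102/7 + 519.481ms (6/7)
11. 9350.649ms @ 108/7 + 519.481ms (6/7)
12. 9870.13ms @ 114/7 + 519.481ms (6/7)
13. 10389.61ms @ 120/7 + 519.481ms (6/7)

note 2 onset = 6/5b = 727.273ms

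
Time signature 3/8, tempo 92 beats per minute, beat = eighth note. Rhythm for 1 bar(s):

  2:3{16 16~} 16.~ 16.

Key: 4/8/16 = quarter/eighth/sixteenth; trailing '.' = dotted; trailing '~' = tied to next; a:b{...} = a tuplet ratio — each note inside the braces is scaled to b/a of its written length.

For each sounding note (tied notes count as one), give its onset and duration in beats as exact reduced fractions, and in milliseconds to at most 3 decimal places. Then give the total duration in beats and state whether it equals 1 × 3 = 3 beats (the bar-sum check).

1) 0.0ms=0b +489.13ms=3/4b
2) 489.13ms=3/4b +1467.391ms=9/4b
Σ=3b of 3 (92bpm 3/8) — PASS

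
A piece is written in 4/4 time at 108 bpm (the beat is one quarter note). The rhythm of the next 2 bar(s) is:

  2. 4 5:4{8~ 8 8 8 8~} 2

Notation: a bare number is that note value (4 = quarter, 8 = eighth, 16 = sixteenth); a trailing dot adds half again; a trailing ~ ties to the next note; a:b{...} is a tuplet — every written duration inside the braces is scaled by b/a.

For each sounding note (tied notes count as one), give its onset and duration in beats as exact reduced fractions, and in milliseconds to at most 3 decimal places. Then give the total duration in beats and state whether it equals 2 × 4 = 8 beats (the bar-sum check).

1) 0.0ms=0b +1666.667ms=3b
2) 1666.667ms=3b +555.556ms=1b
3) 2222.222ms=4b +444.444ms=4/5b
4) 2666.667ms=24/5b +222.222ms=2/5b
5) 2888.889ms=26/5b +222.222ms=2/5b
6) 3111.111ms=28/5b +1333.333ms=12/5b
Σ=8b of 8 (108bpm 4/4) — PASS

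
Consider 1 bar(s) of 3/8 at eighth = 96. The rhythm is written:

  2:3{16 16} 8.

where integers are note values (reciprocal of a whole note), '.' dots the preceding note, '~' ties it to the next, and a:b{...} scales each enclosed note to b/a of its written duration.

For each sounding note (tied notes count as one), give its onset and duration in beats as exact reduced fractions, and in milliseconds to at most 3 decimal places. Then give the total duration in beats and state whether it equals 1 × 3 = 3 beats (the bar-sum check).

1) 0.0ms=0b +468.75ms=3/4b
2) 468.75ms=3/4b +468.75ms=3/4b
3) 937.5ms=3/2b +937.5ms=3/2b
Σ=3b of 3 (96bpm 3/8) — PASS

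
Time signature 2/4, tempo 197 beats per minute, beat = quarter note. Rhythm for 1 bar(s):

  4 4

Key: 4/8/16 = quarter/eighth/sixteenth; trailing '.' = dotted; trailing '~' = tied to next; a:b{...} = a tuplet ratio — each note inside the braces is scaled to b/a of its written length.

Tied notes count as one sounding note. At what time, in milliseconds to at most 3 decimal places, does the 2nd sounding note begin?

note 2 onset = 1b = 304.569ms

1. 0.0ms @ 0 + 304.569ms (1)
2. 304.569ms @ 1 + 304.569ms (1)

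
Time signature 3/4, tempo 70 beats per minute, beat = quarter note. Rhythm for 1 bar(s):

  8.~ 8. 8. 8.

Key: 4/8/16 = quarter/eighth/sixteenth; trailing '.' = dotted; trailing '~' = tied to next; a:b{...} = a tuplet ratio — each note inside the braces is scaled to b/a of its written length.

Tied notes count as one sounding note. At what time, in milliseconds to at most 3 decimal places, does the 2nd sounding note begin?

1. 0.0ms @ 0 + 1285.714ms (3/2)
2. 1285.714ms @ 3/2 + 642.857ms (3/4)
3. 1928.571ms @ 9/4 + 642.857ms (3/4)

note 2 onset = 3/2b = 1285.714ms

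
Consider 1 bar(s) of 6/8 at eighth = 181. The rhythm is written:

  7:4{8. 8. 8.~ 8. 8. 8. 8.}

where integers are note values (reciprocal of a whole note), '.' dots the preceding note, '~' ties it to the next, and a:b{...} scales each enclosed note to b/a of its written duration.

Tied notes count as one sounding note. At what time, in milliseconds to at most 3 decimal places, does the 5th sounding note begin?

1. 0.0ms @ 0 + 284.136ms (6/7)
2. 284.136ms @ 6/7 + 284.136ms (6/7)
3. 568.272ms @ 12/7 + 568.272ms (12/7)
4. 1136.543ms @ 24/7 + 284.136ms (6/7)
5. 1420.679ms @ 30/7 + 284.136ms (6/7)
6. 1704.815ms @ 36/7 + 284.136ms (6/7)

note 5 onset = 30/7b = 1420.679ms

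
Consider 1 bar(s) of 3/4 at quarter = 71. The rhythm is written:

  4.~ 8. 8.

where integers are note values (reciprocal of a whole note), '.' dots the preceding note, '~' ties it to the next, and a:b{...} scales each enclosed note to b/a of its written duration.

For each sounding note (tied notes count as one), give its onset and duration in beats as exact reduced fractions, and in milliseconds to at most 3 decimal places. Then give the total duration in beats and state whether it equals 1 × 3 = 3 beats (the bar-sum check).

1) 0.0ms=0b +1901.408ms=9/4b
2) 1901.408ms=9/4b +633.803ms=3/4b
Σ=3b of 3 (71bpm 3/4) — PASS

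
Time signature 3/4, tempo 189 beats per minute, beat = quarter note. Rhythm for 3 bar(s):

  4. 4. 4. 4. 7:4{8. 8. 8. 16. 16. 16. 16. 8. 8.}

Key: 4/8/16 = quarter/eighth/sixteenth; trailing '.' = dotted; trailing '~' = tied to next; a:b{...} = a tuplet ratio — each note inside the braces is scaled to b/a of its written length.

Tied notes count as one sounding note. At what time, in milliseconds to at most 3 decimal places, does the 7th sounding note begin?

note 7 onset = 48/7b = 2176.871ms

1. 0.0ms @ 0 + 476.19ms (3/2)
2. 476.19ms @ 3/2 + 476.19ms (3/2)
3. 952.381ms @ 3 + 476.19ms (3/2)
4. 1428.571ms @ 9/2 + 476.19ms (3/2)
5. 1904.762ms @ 6 + 136.054ms (3/7)
6. 2040.816ms @ 45/7 + 136.054ms (3/7)
7. 2176.871ms @ 48/7 + 136.054ms (3/7)
8. 2312.925ms @ 51/7 + 68.027ms (3/14)
9. 2380.952ms @ 15/2 + 68.027ms (3/14)
10. 2448.98ms @ 54/7 + 68.027ms (3/14)
11. 2517.007ms @ 111/14 + 68.027ms (3/14)
12. 2585.034ms @ 57/7 + 136.054ms (3/7)
13. 2721.088ms @ 60/7 + 136.054ms (3/7)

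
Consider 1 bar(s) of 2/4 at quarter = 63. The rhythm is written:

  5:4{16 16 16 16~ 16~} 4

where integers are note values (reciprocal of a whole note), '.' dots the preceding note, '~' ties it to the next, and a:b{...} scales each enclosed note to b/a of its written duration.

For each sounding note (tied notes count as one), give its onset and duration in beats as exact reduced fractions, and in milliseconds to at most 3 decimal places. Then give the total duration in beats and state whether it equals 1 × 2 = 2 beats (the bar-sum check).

1) 0.0ms=0b +190.476ms=1/5b
2) 190.476ms=1/5b +190.476ms=1/5b
3) 380.952ms=2/5b +190.476ms=1/5b
4) 571.429ms=3/5b +1333.333ms=7/5b
Σ=2b of 2 (63bpm 2/4) — PASS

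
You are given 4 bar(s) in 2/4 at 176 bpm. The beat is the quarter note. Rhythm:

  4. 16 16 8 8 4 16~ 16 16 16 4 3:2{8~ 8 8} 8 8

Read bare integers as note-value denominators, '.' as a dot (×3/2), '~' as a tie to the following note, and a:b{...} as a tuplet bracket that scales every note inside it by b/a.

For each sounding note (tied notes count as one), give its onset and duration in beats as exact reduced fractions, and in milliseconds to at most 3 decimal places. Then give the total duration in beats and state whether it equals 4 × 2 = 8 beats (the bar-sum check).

1) 0.0ms=0b +511.364ms=3/2b
2) 511.364ms=3/2b +85.227ms=1/4b
3) 596.591ms=7/4b +85.227ms=1/4b
4) 681.818ms=2b +170.455ms=1/2b
5) 852.273ms=5/2b +170.455ms=1/2b
6) 1022.727ms=3b +340.909ms=1b
7) 1363.636ms=4b +170.455ms=1/2b
8) 1534.091ms=9/2b +85.227ms=1/4b
9) 1619.318ms=19/4b +85.227ms=1/4b
10) 1704.545ms=5b +340.909ms=1b
11) 2045.455ms=6b +227.273ms=2/3b
12) 2272.727ms=20/3b +113.636ms=1/3b
13) 2386.364ms=7b +170.455ms=1/2b
14) 2556.818ms=15/2b +170.455ms=1/2b
Σ=8b of 8 (176bpm 2/4) — PASS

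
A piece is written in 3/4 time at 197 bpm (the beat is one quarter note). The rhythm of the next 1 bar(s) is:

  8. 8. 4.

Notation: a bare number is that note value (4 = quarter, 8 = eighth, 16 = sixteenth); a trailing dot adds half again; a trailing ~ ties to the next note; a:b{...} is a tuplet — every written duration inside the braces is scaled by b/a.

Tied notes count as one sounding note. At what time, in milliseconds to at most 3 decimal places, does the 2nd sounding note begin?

1. 0.0ms @ 0 + 228.426ms (3/4)
2. 228.426ms @ 3/4 + 228.426ms (3/4)
3. 456.853ms @ 3/2 + 456.853ms (3/2)

note 2 onset = 3/4b = 228.426ms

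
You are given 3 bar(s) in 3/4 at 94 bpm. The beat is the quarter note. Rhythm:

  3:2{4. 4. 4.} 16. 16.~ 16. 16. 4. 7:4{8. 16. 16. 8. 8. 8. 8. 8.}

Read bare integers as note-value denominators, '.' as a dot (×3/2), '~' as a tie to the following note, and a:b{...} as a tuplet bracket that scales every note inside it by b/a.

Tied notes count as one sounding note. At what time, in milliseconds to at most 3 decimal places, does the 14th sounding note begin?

note 14 onset = 57/7b = 5197.568ms

1. 0.0ms @ 0 + 638.298ms (1)
2. 638.298ms @ 1 + 638.298ms (1)
3. 1276.596ms @ 2 + 638.298ms (1)
4. 1914.894ms @ 3 + 239.362ms (3/8)
5. 2154.255ms @ 27/8 + 478.723ms (3/4)
6. 2632.979ms @ 33/8 + 239.362ms (3/8)
7. 2872.34ms @ 9/2 + 957.447ms (3/2)
8. 3829.787ms @ 6 + 273.556ms (3/7)
9. 4103.343ms @ 45/7 + 136.778ms (3/14)
10. 4240.122ms @ 93/14 + 136.778ms (3/14)
11. 4376.9ms @ 48/7 + 273.556ms (3/7)
12. 4650.456ms @ 51/7 + 273.556ms (3/7)
13. 4924.012ms @ 54/7 + 273.556ms (3/7)
14. 5197.568ms @ 57/7 + 273.556ms (3/7)
15. 5471.125ms @ 60/7 + 273.556ms (3/7)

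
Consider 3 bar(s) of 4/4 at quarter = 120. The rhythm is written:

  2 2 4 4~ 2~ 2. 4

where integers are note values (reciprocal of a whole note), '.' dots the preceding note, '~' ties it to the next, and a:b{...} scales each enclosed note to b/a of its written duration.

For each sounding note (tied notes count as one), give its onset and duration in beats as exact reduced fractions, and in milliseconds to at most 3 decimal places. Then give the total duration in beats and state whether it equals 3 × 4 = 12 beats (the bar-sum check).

1) 0.0ms=0b +1000.0ms=2b
2) 1000.0ms=2b +1000.0ms=2b
3) 2000.0ms=4b +500.0ms=1b
4) 2500.0ms=5b +3000.0ms=6b
5) 5500.0ms=11b +500.0ms=1b
Σ=12b of 12 (120bpm 4/4) — PASS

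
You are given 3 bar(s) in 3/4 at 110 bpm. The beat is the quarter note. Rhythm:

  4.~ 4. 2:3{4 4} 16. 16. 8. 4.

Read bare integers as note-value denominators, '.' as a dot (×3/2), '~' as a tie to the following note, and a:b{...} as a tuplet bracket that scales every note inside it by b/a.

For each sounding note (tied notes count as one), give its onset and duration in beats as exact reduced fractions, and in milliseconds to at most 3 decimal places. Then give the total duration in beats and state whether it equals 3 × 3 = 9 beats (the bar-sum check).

1) 0.0ms=0b +1636.364ms=3b
2) 1636.364ms=3b +818.182ms=3/2b
3) 2454.545ms=9/2b +818.182ms=3/2b
4) 3272.727ms=6b +204.545ms=3/8b
5) 3477.273ms=51/8b +204.545ms=3/8b
6) 3681.818ms=27/4b +409.091ms=3/4b
7) 4090.909ms=15/2b +818.182ms=3/2b
Σ=9b of 9 (110bpm 3/4) — PASS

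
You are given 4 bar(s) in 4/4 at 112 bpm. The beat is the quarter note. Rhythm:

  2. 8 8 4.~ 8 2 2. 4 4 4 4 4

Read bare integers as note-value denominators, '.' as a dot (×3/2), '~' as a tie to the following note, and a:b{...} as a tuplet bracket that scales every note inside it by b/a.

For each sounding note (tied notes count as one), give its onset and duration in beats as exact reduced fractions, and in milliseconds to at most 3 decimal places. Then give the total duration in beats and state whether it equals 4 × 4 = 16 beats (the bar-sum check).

1) 0.0ms=0b +1607.143ms=3b
2) 1607.143ms=3b +267.857ms=1/2b
3) 1875.0ms=7/2b +267.857ms=1/2b
4) 2142.857ms=4b +1071.429ms=2b
5) 3214.286ms=6b +1071.429ms=2b
6) 4285.714ms=8b +1607.143ms=3b
7) 5892.857ms=11b +535.714ms=1b
8) 6428.571ms=12b +535.714ms=1b
9) 6964.286ms=13b +535.714ms=1b
10) 7500.0ms=14b +535.714ms=1b
11) 8035.714ms=15b +535.714ms=1b
Σ=16b of 16 (112bpm 4/4) — PASS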